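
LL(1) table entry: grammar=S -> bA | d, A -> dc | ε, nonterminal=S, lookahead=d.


For [S, d]: 'd' ∈ FIRST(d)
Entry: S -> d


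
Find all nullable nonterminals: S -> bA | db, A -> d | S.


A nonterminal is nullable iff some alternative derives ε (directly, or every symbol in it is nullable)
Nullable: {}


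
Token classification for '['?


Pattern: delimiter/punctuation
Type: PUNCTUATION


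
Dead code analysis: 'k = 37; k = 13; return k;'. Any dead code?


first assignment to k is overwritten before any read
Dead: 'k = 37'


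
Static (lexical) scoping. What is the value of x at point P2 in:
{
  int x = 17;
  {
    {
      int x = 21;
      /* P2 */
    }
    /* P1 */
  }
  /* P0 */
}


x declared in the same block as P2
x = 21


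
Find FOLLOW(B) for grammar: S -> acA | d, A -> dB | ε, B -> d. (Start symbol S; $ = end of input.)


$ ∈ FOLLOW(S). For each A -> αBβ: add FIRST(β)\{ε} to FOLLOW(B); if β nullable, add FOLLOW(A).
FOLLOW(B) = {$}


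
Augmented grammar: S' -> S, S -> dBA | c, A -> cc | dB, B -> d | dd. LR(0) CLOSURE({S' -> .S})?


Start: S' -> .S
For each item with dot before a nonterminal B, add B -> .γ for every B-production
Closure: [S' -> .S, S -> .dBA, S -> .c]


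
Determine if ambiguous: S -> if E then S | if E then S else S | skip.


dangling else: 'if E then if E then skip else skip' parses two ways
Ambiguous


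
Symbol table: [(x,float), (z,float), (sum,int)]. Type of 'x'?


Lookup 'x' → type float


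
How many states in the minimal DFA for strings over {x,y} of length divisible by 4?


Track length mod 4: states 0..3, accept at 0
Minimal DFA: 4 states


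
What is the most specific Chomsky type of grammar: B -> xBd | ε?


Single nonterminal LHS, but x^n d^n is not regular
Classification: Type 2 (Context-Free)


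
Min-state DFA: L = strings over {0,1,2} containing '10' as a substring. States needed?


KMP-style automaton: 2 progress states + 1 absorbing accept = 3
Minimal DFA: 3 states


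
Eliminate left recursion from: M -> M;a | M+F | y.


Left-recursive alternatives: M;a, M+F; non-recursive: y
Introduce M': M -> yM', M' -> ;aM' | +FM' | ε


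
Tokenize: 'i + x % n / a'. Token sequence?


Scan left to right, longest-match per lexeme
Tokens: ID(i), OP(+), ID(x), OP(%), ID(n), OP(/), ID(a)


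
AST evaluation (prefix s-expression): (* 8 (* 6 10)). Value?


Evaluate inner: (* 6 10) = 60
Evaluate root: (* 8 60) = 480
Result: 480


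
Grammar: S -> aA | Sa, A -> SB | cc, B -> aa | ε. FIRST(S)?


Per alternative of S: FIRST(aA) = {a}; FIRST(Sa) = {a}
FIRST(S) = {a}


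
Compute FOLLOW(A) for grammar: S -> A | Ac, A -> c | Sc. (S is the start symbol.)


$ ∈ FOLLOW(S). For each A -> αBβ: add FIRST(β)\{ε} to FOLLOW(B); if β nullable, add FOLLOW(A).
FOLLOW(A) = {$, c}


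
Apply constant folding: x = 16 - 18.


16 - 18 = -2 at compile time
Optimized: x = -2


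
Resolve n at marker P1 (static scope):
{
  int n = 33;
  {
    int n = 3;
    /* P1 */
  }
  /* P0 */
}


n declared in the same block as P1
n = 3


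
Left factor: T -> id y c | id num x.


Common prefix: 'id'
Factored: T -> id T', T' -> y c | num x


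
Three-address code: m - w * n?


Break into single-operator statements:
t1 = w * n
t2 = m - t1


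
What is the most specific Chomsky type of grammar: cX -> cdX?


LHS has context (more than one symbol) and |LHS| ≤ |RHS|
Classification: Type 1 (Context-Sensitive)


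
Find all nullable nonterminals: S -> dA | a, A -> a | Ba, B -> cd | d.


A nonterminal is nullable iff some alternative derives ε (directly, or every symbol in it is nullable)
Nullable: {}


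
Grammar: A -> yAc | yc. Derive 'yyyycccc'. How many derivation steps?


Derivation: A => yAc => yyAcc => yyyAccc => yyyycccc
Steps: 4


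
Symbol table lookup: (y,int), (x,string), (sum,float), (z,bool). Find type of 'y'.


Lookup 'y' → type int


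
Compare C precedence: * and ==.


'*' is multiplicative (level 10); '==' is equality (level 6)
Higher level binds tighter
'*' has higher precedence than '=='


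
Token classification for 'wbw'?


Pattern: letter/underscore followed by alphanumerics, not a keyword
Type: IDENTIFIER


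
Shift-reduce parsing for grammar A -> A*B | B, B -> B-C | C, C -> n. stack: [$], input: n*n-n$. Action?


no handle on stack; shift 'n'
Action: shift


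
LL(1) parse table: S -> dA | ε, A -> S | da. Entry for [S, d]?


For [S, d]: 'd' ∈ FIRST(dA)
Entry: S -> dA


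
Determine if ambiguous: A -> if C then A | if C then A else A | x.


dangling else: 'if C then if C then x else x' parses two ways
Ambiguous


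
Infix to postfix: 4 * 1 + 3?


Left to right (same or higher precedence on left)
Postfix: 4 1 * 3 +


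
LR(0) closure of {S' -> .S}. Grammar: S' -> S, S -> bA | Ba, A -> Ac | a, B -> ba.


Start: S' -> .S
For each item with dot before a nonterminal B, add B -> .γ for every B-production
Closure: [S' -> .S, S -> .bA, S -> .Ba, B -> .ba]


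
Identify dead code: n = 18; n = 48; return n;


first assignment to n is overwritten before any read
Dead: 'n = 18'


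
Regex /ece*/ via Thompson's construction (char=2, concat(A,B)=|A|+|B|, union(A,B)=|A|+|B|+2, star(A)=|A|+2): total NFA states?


Syntax tree has 3 char leaf(s), 0 union(s), 1 star(s)
chars contribute 3×2 = 6; each union adds +2; each star adds +2
Total: 6 + 0 + 2 = 8 states


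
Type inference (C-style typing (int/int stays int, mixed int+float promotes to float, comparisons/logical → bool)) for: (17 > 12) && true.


Operand types: bool && bool
Rule: logical operators take bool operands and yield bool
Result type: bool


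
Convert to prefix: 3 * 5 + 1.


left-to-right (same/higher precedence on left): tree is (+ (* 3 5) 1)
Prefix: + * 3 5 1


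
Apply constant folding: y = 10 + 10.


10 + 10 = 20 at compile time
Optimized: y = 20


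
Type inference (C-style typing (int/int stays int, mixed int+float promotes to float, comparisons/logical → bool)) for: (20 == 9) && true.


Operand types: bool && bool
Rule: logical operators take bool operands and yield bool
Result type: bool


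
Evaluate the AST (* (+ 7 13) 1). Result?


Evaluate inner: (+ 7 13) = 20
Evaluate root: (* 20 1) = 20
Result: 20


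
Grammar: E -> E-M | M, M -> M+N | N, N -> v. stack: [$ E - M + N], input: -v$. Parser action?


handle 'M+N' on top
Action: reduce (M -> M+N)


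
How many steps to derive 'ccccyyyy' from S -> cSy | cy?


Derivation: S => cSy => ccSyy => cccSyyy => ccccyyyy
Steps: 4


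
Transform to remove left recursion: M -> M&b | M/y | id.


Left-recursive alternatives: M&b, M/y; non-recursive: id
Introduce M': M -> idM', M' -> &bM' | /yM' | ε


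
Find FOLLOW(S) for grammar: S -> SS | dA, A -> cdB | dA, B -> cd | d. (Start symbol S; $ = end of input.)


$ ∈ FOLLOW(S). For each A -> αBβ: add FIRST(β)\{ε} to FOLLOW(B); if β nullable, add FOLLOW(A).
FOLLOW(S) = {$, d}


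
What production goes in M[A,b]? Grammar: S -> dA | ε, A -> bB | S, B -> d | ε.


For [A, b]: 'b' ∈ FIRST(bB)
Entry: A -> bB


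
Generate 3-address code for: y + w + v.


Break into single-operator statements:
t1 = y + w
t2 = t1 + v


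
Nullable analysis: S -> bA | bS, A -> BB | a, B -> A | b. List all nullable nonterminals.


A nonterminal is nullable iff some alternative derives ε (directly, or every symbol in it is nullable)
Nullable: {}


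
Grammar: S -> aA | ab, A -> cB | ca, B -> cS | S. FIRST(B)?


Per alternative of B: FIRST(cS) = {c}; FIRST(S) = {a}
FIRST(B) = {a, c}


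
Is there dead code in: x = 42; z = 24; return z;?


x is assigned but never read
Dead: 'x = 42'


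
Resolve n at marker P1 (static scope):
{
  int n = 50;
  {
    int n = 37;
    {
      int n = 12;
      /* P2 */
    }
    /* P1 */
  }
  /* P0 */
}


n declared in the same block as P1
n = 37


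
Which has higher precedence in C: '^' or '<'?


'<' is relational (level 7); '^' is bitwise XOR (level 4)
Higher level binds tighter
'<' has higher precedence than '^'


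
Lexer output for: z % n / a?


Scan left to right, longest-match per lexeme
Tokens: ID(z), OP(%), ID(n), OP(/), ID(a)


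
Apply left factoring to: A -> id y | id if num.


Common prefix: 'id'
Factored: A -> id A', A' -> y | if num


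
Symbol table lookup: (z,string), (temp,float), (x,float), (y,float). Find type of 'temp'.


Lookup 'temp' → type float


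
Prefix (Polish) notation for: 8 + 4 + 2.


left-to-right (same/higher precedence on left): tree is (+ (+ 8 4) 2)
Prefix: + + 8 4 2


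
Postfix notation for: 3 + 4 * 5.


* has higher precedence, evaluate 4*5 first
Postfix: 3 4 5 * +


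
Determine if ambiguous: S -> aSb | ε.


balanced a^n…b^n: each string has a unique parse
Unambiguous


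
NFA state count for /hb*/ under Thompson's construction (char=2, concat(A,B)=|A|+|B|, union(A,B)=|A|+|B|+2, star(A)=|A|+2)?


Syntax tree has 2 char leaf(s), 0 union(s), 1 star(s)
chars contribute 2×2 = 4; each union adds +2; each star adds +2
Total: 4 + 0 + 2 = 6 states


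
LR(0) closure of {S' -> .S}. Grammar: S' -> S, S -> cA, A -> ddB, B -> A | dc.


Start: S' -> .S
For each item with dot before a nonterminal B, add B -> .γ for every B-production
Closure: [S' -> .S, S -> .cA]


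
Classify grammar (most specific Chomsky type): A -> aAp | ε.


Single nonterminal LHS, but a^n p^n is not regular
Classification: Type 2 (Context-Free)


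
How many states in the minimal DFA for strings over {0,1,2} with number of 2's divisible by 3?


Track (count of 2) mod 3: states 0..2, accept at 0
Minimal DFA: 3 states


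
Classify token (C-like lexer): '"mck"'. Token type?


Pattern: double-quoted sequence
Type: STRING_LITERAL


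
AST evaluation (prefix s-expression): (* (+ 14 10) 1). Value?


Evaluate inner: (+ 14 10) = 24
Evaluate root: (* 24 1) = 24
Result: 24


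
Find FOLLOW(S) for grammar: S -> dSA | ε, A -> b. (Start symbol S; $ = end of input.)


$ ∈ FOLLOW(S). For each A -> αBβ: add FIRST(β)\{ε} to FOLLOW(B); if β nullable, add FOLLOW(A).
FOLLOW(S) = {$, b}


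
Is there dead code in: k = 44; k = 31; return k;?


first assignment to k is overwritten before any read
Dead: 'k = 44'


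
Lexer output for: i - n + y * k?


Scan left to right, longest-match per lexeme
Tokens: ID(i), OP(-), ID(n), OP(+), ID(y), OP(*), ID(k)


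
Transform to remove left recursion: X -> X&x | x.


Left-recursive alternatives: X&x; non-recursive: x
Introduce X': X -> xX', X' -> &xX' | ε


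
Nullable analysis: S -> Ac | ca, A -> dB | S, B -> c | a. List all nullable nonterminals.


A nonterminal is nullable iff some alternative derives ε (directly, or every symbol in it is nullable)
Nullable: {}


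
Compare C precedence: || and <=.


'<=' is relational (level 7); '||' is logical OR (level 1)
Higher level binds tighter
'<=' has higher precedence than '||'


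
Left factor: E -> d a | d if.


Common prefix: 'd'
Factored: E -> d E', E' -> a | if


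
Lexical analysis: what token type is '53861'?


Pattern: digits only
Type: INTEGER_LITERAL


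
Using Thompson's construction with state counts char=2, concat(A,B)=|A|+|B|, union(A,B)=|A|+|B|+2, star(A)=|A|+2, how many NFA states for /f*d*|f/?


Syntax tree has 3 char leaf(s), 1 union(s), 2 star(s)
chars contribute 3×2 = 6; each union adds +2; each star adds +2
Total: 6 + 2 + 4 = 12 states


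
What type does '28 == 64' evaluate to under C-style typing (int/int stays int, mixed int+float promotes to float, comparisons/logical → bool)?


Operand types: int == int
Rule: comparison yields bool
Result type: bool


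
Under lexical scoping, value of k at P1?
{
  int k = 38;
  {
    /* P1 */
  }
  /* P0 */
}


P1's block does not declare k; resolves to the enclosing declaration at depth 0
k = 38


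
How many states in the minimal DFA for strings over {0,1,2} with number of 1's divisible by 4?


Track (count of 1) mod 4: states 0..3, accept at 0
Minimal DFA: 4 states


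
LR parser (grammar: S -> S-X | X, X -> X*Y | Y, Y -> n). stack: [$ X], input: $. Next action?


lookahead ∉ {*} so X won't extend; reduce S -> X
Action: reduce (S -> X)


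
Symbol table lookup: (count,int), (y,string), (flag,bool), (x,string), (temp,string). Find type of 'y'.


Lookup 'y' → type string


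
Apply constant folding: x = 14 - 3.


14 - 3 = 11 at compile time
Optimized: x = 11


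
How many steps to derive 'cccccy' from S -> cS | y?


Derivation: S => cS => ccS => cccS => ccccS => cccccS => cccccy
Steps: 6


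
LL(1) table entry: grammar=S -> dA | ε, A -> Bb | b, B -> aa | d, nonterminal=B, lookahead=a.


For [B, a]: 'a' ∈ FIRST(aa)
Entry: B -> aa


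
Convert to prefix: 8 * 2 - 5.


left-to-right (same/higher precedence on left): tree is (- (* 8 2) 5)
Prefix: - * 8 2 5


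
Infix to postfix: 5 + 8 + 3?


Left to right (same or higher precedence on left)
Postfix: 5 8 + 3 +


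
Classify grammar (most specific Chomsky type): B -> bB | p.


Right-linear: every RHS is a terminal or a terminal followed by one nonterminal
Classification: Type 3 (Regular)


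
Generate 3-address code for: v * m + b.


Break into single-operator statements:
t1 = v * m
t2 = t1 + b


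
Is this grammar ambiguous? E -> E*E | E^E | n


'n*n^n' has two parse trees (no precedence encoded between * and ^)
Ambiguous


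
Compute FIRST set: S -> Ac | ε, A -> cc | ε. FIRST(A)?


Per alternative of A: FIRST(cc) = {c}; FIRST(ε) = {ε}
FIRST(A) = {c, ε}


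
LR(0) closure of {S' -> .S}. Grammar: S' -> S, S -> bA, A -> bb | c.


Start: S' -> .S
For each item with dot before a nonterminal B, add B -> .γ for every B-production
Closure: [S' -> .S, S -> .bA]


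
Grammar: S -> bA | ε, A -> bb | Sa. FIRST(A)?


Per alternative of A: FIRST(bb) = {b}; FIRST(Sa) = {a, b}
FIRST(A) = {a, b}


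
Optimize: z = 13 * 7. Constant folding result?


13 * 7 = 91 at compile time
Optimized: z = 91


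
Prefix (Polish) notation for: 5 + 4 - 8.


left-to-right (same/higher precedence on left): tree is (- (+ 5 4) 8)
Prefix: - + 5 4 8


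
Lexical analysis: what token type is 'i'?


Pattern: letter/underscore followed by alphanumerics, not a keyword
Type: IDENTIFIER


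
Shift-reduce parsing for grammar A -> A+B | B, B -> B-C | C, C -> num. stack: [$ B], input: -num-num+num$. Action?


shift '-' to continue B -> B-C
Action: shift


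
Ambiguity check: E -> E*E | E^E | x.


'x*x^x' has two parse trees (no precedence encoded between * and ^)
Ambiguous


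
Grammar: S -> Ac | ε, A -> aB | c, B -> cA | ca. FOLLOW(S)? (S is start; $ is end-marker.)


$ ∈ FOLLOW(S). For each A -> αBβ: add FIRST(β)\{ε} to FOLLOW(B); if β nullable, add FOLLOW(A).
FOLLOW(S) = {$}


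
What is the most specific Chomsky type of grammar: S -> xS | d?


Right-linear: every RHS is a terminal or a terminal followed by one nonterminal
Classification: Type 3 (Regular)


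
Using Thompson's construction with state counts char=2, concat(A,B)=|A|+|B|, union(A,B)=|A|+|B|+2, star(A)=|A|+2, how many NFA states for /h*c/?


Syntax tree has 2 char leaf(s), 0 union(s), 1 star(s)
chars contribute 2×2 = 4; each union adds +2; each star adds +2
Total: 4 + 0 + 2 = 6 states


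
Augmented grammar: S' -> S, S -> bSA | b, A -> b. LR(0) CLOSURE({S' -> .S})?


Start: S' -> .S
For each item with dot before a nonterminal B, add B -> .γ for every B-production
Closure: [S' -> .S, S -> .bSA, S -> .b]


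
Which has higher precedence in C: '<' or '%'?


'%' is multiplicative (level 10); '<' is relational (level 7)
Higher level binds tighter
'%' has higher precedence than '<'


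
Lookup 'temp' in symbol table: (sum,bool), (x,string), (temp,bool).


Lookup 'temp' → type bool


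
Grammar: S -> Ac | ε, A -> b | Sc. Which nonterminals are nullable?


A nonterminal is nullable iff some alternative derives ε (directly, or every symbol in it is nullable)
Nullable: {S}


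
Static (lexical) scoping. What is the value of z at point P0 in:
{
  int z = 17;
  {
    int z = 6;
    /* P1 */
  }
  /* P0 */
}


z declared in the same block as P0
z = 17


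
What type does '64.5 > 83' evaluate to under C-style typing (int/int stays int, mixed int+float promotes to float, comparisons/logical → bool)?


Operand types: float > int
Rule: comparison yields bool
Result type: bool


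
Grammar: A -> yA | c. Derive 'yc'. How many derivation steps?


Derivation: A => yA => yc
Steps: 2


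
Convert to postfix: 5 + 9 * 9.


* has higher precedence, evaluate 9*9 first
Postfix: 5 9 9 * +


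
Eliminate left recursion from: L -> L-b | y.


Left-recursive alternatives: L-b; non-recursive: y
Introduce L': L -> yL', L' -> -bL' | ε


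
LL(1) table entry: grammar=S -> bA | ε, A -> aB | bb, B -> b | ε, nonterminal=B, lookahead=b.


For [B, b]: 'b' ∈ FIRST(b)
Entry: B -> b


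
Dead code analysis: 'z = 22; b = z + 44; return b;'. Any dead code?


z is read by b's definition; b is returned
No dead code


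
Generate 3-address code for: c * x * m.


Break into single-operator statements:
t1 = c * x
t2 = t1 * m


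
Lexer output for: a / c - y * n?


Scan left to right, longest-match per lexeme
Tokens: ID(a), OP(/), ID(c), OP(-), ID(y), OP(*), ID(n)


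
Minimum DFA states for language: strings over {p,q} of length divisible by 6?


Track length mod 6: states 0..5, accept at 0
Minimal DFA: 6 states


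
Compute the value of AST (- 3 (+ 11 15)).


Evaluate inner: (+ 11 15) = 26
Evaluate root: (- 3 26) = -23
Result: -23


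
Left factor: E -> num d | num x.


Common prefix: 'num'
Factored: E -> num E', E' -> d | x


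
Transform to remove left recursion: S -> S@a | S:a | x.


Left-recursive alternatives: S@a, S:a; non-recursive: x
Introduce S': S -> xS', S' -> @aS' | :aS' | ε


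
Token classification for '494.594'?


Pattern: digits with a decimal point
Type: FLOAT_LITERAL


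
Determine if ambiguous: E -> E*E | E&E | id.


'id*id&id' has two parse trees (no precedence encoded between * and &)
Ambiguous


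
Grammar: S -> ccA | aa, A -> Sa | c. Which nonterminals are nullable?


A nonterminal is nullable iff some alternative derives ε (directly, or every symbol in it is nullable)
Nullable: {}


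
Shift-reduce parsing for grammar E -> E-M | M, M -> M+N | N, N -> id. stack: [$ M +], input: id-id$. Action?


no handle; shift 'id'
Action: shift


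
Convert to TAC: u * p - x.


Break into single-operator statements:
t1 = u * p
t2 = t1 - x


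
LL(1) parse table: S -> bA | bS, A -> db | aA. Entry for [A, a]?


For [A, a]: 'a' ∈ FIRST(aA)
Entry: A -> aA


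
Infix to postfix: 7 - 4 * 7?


* has higher precedence, evaluate 4*7 first
Postfix: 7 4 7 * -


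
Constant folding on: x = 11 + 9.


11 + 9 = 20 at compile time
Optimized: x = 20


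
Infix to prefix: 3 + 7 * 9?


'*' binds tighter: tree is (+ 3 (* 7 9))
Prefix: + 3 * 7 9


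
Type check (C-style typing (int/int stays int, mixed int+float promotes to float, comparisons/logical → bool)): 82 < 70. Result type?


Operand types: int < int
Rule: comparison yields bool
Result type: bool


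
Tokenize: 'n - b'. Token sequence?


Scan left to right, longest-match per lexeme
Tokens: ID(n), OP(-), ID(b)


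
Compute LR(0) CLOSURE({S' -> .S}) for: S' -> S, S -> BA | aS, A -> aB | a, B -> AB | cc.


Start: S' -> .S
For each item with dot before a nonterminal B, add B -> .γ for every B-production
Closure: [S' -> .S, S -> .BA, S -> .aS, B -> .AB, B -> .cc, A -> .aB, A -> .a]


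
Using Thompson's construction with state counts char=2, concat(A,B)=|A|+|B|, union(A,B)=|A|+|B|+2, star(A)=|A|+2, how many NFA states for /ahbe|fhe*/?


Syntax tree has 7 char leaf(s), 1 union(s), 1 star(s)
chars contribute 7×2 = 14; each union adds +2; each star adds +2
Total: 14 + 2 + 2 = 18 states


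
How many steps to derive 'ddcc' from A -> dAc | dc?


Derivation: A => dAc => ddcc
Steps: 2


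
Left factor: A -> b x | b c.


Common prefix: 'b'
Factored: A -> b A', A' -> x | c


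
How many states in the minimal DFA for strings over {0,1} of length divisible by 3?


Track length mod 3: states 0..2, accept at 0
Minimal DFA: 3 states


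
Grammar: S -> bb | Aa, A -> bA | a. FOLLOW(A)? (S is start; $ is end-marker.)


$ ∈ FOLLOW(S). For each A -> αBβ: add FIRST(β)\{ε} to FOLLOW(B); if β nullable, add FOLLOW(A).
FOLLOW(A) = {a}


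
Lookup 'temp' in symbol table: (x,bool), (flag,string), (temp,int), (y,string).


Lookup 'temp' → type int


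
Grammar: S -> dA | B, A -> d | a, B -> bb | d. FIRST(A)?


Per alternative of A: FIRST(d) = {d}; FIRST(a) = {a}
FIRST(A) = {a, d}


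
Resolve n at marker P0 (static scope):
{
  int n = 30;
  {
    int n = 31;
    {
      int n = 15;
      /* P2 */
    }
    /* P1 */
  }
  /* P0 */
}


n declared in the same block as P0
n = 30


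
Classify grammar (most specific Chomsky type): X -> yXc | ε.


Single nonterminal LHS, but y^n c^n is not regular
Classification: Type 2 (Context-Free)


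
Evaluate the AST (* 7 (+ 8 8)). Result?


Evaluate inner: (+ 8 8) = 16
Evaluate root: (* 7 16) = 112
Result: 112


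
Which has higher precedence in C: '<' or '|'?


'<' is relational (level 7); '|' is bitwise OR (level 3)
Higher level binds tighter
'<' has higher precedence than '|'


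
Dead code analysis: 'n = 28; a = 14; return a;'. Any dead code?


n is assigned but never read
Dead: 'n = 28'


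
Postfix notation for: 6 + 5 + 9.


Left to right (same or higher precedence on left)
Postfix: 6 5 + 9 +


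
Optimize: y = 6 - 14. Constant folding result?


6 - 14 = -8 at compile time
Optimized: y = -8


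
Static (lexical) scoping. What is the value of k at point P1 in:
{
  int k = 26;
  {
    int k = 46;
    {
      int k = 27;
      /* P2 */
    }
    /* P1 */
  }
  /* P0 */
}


k declared in the same block as P1
k = 46


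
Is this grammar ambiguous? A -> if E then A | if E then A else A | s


dangling else: 'if E then if E then s else s' parses two ways
Ambiguous


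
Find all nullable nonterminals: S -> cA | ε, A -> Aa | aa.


A nonterminal is nullable iff some alternative derives ε (directly, or every symbol in it is nullable)
Nullable: {S}


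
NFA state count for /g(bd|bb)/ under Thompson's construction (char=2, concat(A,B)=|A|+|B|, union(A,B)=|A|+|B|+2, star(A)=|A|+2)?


Syntax tree has 5 char leaf(s), 1 union(s), 0 star(s)
chars contribute 5×2 = 10; each union adds +2; each star adds +2
Total: 10 + 2 + 0 = 12 states


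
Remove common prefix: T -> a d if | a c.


Common prefix: 'a'
Factored: T -> a T', T' -> d if | c


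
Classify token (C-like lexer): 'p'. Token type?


Pattern: letter/underscore followed by alphanumerics, not a keyword
Type: IDENTIFIER


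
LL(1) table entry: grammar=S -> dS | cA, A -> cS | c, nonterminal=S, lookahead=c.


For [S, c]: 'c' ∈ FIRST(cA)
Entry: S -> cA


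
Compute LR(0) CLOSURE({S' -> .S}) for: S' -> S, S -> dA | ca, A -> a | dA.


Start: S' -> .S
For each item with dot before a nonterminal B, add B -> .γ for every B-production
Closure: [S' -> .S, S -> .dA, S -> .ca]


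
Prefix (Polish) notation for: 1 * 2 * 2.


left-to-right (same/higher precedence on left): tree is (* (* 1 2) 2)
Prefix: * * 1 2 2


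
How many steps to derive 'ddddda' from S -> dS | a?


Derivation: S => dS => ddS => dddS => ddddS => dddddS => ddddda
Steps: 6


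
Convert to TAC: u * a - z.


Break into single-operator statements:
t1 = u * a
t2 = t1 - z


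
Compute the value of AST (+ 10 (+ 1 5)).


Evaluate inner: (+ 1 5) = 6
Evaluate root: (+ 10 6) = 16
Result: 16


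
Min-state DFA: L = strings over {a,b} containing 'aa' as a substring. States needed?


KMP-style automaton: 2 progress states + 1 absorbing accept = 3
Minimal DFA: 3 states


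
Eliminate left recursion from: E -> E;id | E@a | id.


Left-recursive alternatives: E;id, E@a; non-recursive: id
Introduce E': E -> idE', E' -> ;idE' | @aE' | ε


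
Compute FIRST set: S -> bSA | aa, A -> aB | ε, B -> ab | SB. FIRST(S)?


Per alternative of S: FIRST(bSA) = {b}; FIRST(aa) = {a}
FIRST(S) = {a, b}


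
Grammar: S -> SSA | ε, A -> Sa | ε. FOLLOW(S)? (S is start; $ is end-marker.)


$ ∈ FOLLOW(S). For each A -> αBβ: add FIRST(β)\{ε} to FOLLOW(B); if β nullable, add FOLLOW(A).
FOLLOW(S) = {$, a}


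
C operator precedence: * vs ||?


'*' is multiplicative (level 10); '||' is logical OR (level 1)
Higher level binds tighter
'*' has higher precedence than '||'


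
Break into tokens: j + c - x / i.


Scan left to right, longest-match per lexeme
Tokens: ID(j), OP(+), ID(c), OP(-), ID(x), OP(/), ID(i)


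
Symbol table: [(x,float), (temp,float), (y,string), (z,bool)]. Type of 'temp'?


Lookup 'temp' → type float


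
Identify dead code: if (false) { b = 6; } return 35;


condition is constant false, so the whole block is unreachable
Dead: 'if (false) { b = 6; }'


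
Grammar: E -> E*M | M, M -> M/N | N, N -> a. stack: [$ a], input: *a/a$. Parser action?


'a' on top is the handle for N -> a
Action: reduce (N -> a)


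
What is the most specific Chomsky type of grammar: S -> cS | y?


Right-linear: every RHS is a terminal or a terminal followed by one nonterminal
Classification: Type 3 (Regular)


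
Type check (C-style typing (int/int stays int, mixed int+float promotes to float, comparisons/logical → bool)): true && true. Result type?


Operand types: bool && bool
Rule: logical operators take bool operands and yield bool
Result type: bool


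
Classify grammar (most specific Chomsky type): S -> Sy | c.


Left-linear: every RHS is a terminal or one nonterminal followed by a terminal
Classification: Type 3 (Regular)


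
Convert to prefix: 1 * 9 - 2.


left-to-right (same/higher precedence on left): tree is (- (* 1 9) 2)
Prefix: - * 1 9 2


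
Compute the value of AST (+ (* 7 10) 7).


Evaluate inner: (* 7 10) = 70
Evaluate root: (+ 70 7) = 77
Result: 77


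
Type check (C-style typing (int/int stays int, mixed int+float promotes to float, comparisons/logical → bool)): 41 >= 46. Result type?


Operand types: int >= int
Rule: comparison yields bool
Result type: bool


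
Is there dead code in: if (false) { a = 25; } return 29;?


condition is constant false, so the whole block is unreachable
Dead: 'if (false) { a = 25; }'


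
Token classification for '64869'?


Pattern: digits only
Type: INTEGER_LITERAL


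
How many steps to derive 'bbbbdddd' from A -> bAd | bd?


Derivation: A => bAd => bbAdd => bbbAddd => bbbbdddd
Steps: 4


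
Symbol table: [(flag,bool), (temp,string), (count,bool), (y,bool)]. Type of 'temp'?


Lookup 'temp' → type string


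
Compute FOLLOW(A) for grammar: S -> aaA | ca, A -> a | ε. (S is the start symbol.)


$ ∈ FOLLOW(S). For each A -> αBβ: add FIRST(β)\{ε} to FOLLOW(B); if β nullable, add FOLLOW(A).
FOLLOW(A) = {$}


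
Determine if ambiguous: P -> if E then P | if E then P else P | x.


dangling else: 'if E then if E then x else x' parses two ways
Ambiguous


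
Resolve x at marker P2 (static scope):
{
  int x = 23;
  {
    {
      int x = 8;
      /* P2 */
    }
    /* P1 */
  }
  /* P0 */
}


x declared in the same block as P2
x = 8


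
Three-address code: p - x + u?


Break into single-operator statements:
t1 = p - x
t2 = t1 + u


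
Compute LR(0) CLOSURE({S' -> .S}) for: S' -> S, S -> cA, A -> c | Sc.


Start: S' -> .S
For each item with dot before a nonterminal B, add B -> .γ for every B-production
Closure: [S' -> .S, S -> .cA]


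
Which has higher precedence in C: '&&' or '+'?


'+' is additive (level 9); '&&' is logical AND (level 2)
Higher level binds tighter
'+' has higher precedence than '&&'


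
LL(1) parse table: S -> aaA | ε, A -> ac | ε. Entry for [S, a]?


For [S, a]: 'a' ∈ FIRST(aaA)
Entry: S -> aaA


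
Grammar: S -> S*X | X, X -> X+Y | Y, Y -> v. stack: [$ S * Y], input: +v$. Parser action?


'Y' (not preceded by X+) is the handle for X -> Y
Action: reduce (X -> Y)


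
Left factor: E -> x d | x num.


Common prefix: 'x'
Factored: E -> x E', E' -> d | num


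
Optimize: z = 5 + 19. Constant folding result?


5 + 19 = 24 at compile time
Optimized: z = 24


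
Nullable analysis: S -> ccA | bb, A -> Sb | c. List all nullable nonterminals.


A nonterminal is nullable iff some alternative derives ε (directly, or every symbol in it is nullable)
Nullable: {}


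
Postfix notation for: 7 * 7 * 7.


Left to right (same or higher precedence on left)
Postfix: 7 7 * 7 *


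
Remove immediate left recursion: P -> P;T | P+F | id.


Left-recursive alternatives: P;T, P+F; non-recursive: id
Introduce P': P -> idP', P' -> ;TP' | +FP' | ε


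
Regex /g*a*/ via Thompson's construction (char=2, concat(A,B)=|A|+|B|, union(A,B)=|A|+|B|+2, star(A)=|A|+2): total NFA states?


Syntax tree has 2 char leaf(s), 0 union(s), 2 star(s)
chars contribute 2×2 = 4; each union adds +2; each star adds +2
Total: 4 + 0 + 4 = 8 states


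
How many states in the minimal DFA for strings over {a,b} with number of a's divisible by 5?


Track (count of a) mod 5: states 0..4, accept at 0
Minimal DFA: 5 states


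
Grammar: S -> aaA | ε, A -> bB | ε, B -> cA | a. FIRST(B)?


Per alternative of B: FIRST(cA) = {c}; FIRST(a) = {a}
FIRST(B) = {a, c}


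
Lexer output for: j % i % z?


Scan left to right, longest-match per lexeme
Tokens: ID(j), OP(%), ID(i), OP(%), ID(z)


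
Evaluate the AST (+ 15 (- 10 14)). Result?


Evaluate inner: (- 10 14) = -4
Evaluate root: (+ 15 -4) = 11
Result: 11


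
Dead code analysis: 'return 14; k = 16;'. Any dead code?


statement follows a return and is unreachable
Dead: 'k = 16'


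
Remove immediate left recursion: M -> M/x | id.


Left-recursive alternatives: M/x; non-recursive: id
Introduce M': M -> idM', M' -> /xM' | ε


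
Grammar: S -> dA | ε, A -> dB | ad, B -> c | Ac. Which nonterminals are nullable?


A nonterminal is nullable iff some alternative derives ε (directly, or every symbol in it is nullable)
Nullable: {S}


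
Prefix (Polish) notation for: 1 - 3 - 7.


left-to-right (same/higher precedence on left): tree is (- (- 1 3) 7)
Prefix: - - 1 3 7


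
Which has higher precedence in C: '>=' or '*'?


'*' is multiplicative (level 10); '>=' is relational (level 7)
Higher level binds tighter
'*' has higher precedence than '>='


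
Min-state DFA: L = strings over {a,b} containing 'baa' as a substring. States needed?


KMP-style automaton: 3 progress states + 1 absorbing accept = 4
Minimal DFA: 4 states


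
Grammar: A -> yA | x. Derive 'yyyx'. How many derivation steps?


Derivation: A => yA => yyA => yyyA => yyyx
Steps: 4


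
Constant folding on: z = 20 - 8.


20 - 8 = 12 at compile time
Optimized: z = 12


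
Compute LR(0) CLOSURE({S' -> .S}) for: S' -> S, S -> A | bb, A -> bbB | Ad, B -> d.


Start: S' -> .S
For each item with dot before a nonterminal B, add B -> .γ for every B-production
Closure: [S' -> .S, S -> .A, S -> .bb, A -> .bbB, A -> .Ad]


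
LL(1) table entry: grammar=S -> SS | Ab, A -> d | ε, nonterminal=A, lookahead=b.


For [A, b]: ε is nullable and 'b' ∈ FOLLOW(A)
Entry: A -> ε


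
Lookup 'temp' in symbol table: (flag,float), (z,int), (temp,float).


Lookup 'temp' → type float


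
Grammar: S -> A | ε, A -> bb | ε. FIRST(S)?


Per alternative of S: FIRST(A) = {b, ε}; FIRST(ε) = {ε}
FIRST(S) = {b, ε}


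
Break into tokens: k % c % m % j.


Scan left to right, longest-match per lexeme
Tokens: ID(k), OP(%), ID(c), OP(%), ID(m), OP(%), ID(j)


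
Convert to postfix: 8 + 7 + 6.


Left to right (same or higher precedence on left)
Postfix: 8 7 + 6 +


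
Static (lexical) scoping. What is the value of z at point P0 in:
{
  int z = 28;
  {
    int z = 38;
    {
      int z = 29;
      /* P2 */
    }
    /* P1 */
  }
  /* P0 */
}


z declared in the same block as P0
z = 28


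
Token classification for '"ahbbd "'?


Pattern: double-quoted sequence
Type: STRING_LITERAL


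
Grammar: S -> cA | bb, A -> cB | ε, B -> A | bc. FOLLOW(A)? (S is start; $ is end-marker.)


$ ∈ FOLLOW(S). For each A -> αBβ: add FIRST(β)\{ε} to FOLLOW(B); if β nullable, add FOLLOW(A).
FOLLOW(A) = {$}


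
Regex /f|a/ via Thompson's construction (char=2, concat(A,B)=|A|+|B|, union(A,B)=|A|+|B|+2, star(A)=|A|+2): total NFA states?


Syntax tree has 2 char leaf(s), 1 union(s), 0 star(s)
chars contribute 2×2 = 4; each union adds +2; each star adds +2
Total: 4 + 2 + 0 = 6 states


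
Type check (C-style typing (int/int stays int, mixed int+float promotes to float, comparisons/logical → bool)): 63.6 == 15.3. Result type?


Operand types: float == float
Rule: comparison yields bool
Result type: bool


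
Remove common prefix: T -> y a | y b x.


Common prefix: 'y'
Factored: T -> y T', T' -> a | b x


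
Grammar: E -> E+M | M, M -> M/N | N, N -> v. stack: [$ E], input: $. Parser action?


start symbol E on stack, input exhausted
Action: accept


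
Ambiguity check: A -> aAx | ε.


balanced a^n…x^n: each string has a unique parse
Unambiguous


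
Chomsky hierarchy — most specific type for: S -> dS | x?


Right-linear: every RHS is a terminal or a terminal followed by one nonterminal
Classification: Type 3 (Regular)


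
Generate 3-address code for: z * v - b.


Break into single-operator statements:
t1 = z * v
t2 = t1 - b


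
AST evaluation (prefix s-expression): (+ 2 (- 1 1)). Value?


Evaluate inner: (- 1 1) = 0
Evaluate root: (+ 2 0) = 2
Result: 2


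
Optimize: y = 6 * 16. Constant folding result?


6 * 16 = 96 at compile time
Optimized: y = 96


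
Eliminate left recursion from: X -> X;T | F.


Left-recursive alternatives: X;T; non-recursive: F
Introduce X': X -> FX', X' -> ;TX' | ε


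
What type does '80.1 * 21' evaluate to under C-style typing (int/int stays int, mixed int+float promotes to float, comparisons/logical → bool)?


Operand types: float * int
Rule: mixed int/float promotes to float; int/int stays int
Result type: float


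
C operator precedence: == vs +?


'+' is additive (level 9); '==' is equality (level 6)
Higher level binds tighter
'+' has higher precedence than '=='


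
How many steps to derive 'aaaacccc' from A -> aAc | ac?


Derivation: A => aAc => aaAcc => aaaAccc => aaaacccc
Steps: 4


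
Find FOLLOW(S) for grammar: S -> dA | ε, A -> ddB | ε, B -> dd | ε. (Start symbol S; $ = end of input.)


$ ∈ FOLLOW(S). For each A -> αBβ: add FIRST(β)\{ε} to FOLLOW(B); if β nullable, add FOLLOW(A).
FOLLOW(S) = {$}


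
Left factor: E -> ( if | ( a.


Common prefix: '('
Factored: E -> ( E', E' -> if | a


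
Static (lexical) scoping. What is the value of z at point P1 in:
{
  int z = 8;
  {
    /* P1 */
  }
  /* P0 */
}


P1's block does not declare z; resolves to the enclosing declaration at depth 0
z = 8


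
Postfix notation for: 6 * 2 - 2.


Left to right (same or higher precedence on left)
Postfix: 6 2 * 2 -


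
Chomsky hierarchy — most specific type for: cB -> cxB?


LHS has context (more than one symbol) and |LHS| ≤ |RHS|
Classification: Type 1 (Context-Sensitive)


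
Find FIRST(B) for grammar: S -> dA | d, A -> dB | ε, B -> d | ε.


Per alternative of B: FIRST(d) = {d}; FIRST(ε) = {ε}
FIRST(B) = {d, ε}


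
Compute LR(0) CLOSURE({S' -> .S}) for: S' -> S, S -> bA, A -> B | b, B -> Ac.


Start: S' -> .S
For each item with dot before a nonterminal B, add B -> .γ for every B-production
Closure: [S' -> .S, S -> .bA]


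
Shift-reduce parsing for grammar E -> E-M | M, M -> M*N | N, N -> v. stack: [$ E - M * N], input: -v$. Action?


handle 'M*N' on top
Action: reduce (M -> M*N)


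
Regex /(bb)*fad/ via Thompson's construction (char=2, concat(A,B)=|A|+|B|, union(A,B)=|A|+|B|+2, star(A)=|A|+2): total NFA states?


Syntax tree has 5 char leaf(s), 0 union(s), 1 star(s)
chars contribute 5×2 = 10; each union adds +2; each star adds +2
Total: 10 + 0 + 2 = 12 states


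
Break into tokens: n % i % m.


Scan left to right, longest-match per lexeme
Tokens: ID(n), OP(%), ID(i), OP(%), ID(m)


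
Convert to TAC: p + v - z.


Break into single-operator statements:
t1 = p + v
t2 = t1 - z


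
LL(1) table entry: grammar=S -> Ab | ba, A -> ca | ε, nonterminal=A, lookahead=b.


For [A, b]: ε is nullable and 'b' ∈ FOLLOW(A)
Entry: A -> ε


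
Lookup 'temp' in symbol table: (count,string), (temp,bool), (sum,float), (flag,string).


Lookup 'temp' → type bool


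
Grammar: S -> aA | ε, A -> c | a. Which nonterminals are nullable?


A nonterminal is nullable iff some alternative derives ε (directly, or every symbol in it is nullable)
Nullable: {S}


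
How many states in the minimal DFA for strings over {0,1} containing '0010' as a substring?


KMP-style automaton: 4 progress states + 1 absorbing accept = 5
Minimal DFA: 5 states


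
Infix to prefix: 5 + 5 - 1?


left-to-right (same/higher precedence on left): tree is (- (+ 5 5) 1)
Prefix: - + 5 5 1


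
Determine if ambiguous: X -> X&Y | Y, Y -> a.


precedence layered via separate nonterminal Y: deterministic
Unambiguous


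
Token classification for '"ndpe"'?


Pattern: double-quoted sequence
Type: STRING_LITERAL


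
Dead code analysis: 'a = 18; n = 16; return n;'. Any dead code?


a is assigned but never read
Dead: 'a = 18'


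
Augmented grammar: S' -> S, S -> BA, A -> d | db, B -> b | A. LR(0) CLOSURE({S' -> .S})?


Start: S' -> .S
For each item with dot before a nonterminal B, add B -> .γ for every B-production
Closure: [S' -> .S, S -> .BA, B -> .b, B -> .A, A -> .d, A -> .db]


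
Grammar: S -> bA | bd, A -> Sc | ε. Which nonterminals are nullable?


A nonterminal is nullable iff some alternative derives ε (directly, or every symbol in it is nullable)
Nullable: {A}


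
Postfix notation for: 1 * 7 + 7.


Left to right (same or higher precedence on left)
Postfix: 1 7 * 7 +


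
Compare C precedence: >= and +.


'+' is additive (level 9); '>=' is relational (level 7)
Higher level binds tighter
'+' has higher precedence than '>='


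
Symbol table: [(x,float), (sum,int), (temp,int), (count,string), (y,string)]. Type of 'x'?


Lookup 'x' → type float


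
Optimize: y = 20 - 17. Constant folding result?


20 - 17 = 3 at compile time
Optimized: y = 3


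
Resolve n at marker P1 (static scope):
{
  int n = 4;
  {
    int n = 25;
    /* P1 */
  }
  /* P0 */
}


n declared in the same block as P1
n = 25


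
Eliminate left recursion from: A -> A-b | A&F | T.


Left-recursive alternatives: A-b, A&F; non-recursive: T
Introduce A': A -> TA', A' -> -bA' | &FA' | ε


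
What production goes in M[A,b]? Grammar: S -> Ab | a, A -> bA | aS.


For [A, b]: 'b' ∈ FIRST(bA)
Entry: A -> bA
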